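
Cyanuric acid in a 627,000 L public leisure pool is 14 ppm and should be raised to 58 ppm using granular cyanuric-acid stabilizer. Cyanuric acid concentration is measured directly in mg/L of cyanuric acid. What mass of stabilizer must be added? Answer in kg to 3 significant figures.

27.6 kg

CYA to add: (58 − 14) = 44 mg/L × 627,000 L = 27,590 g cyanuric acid.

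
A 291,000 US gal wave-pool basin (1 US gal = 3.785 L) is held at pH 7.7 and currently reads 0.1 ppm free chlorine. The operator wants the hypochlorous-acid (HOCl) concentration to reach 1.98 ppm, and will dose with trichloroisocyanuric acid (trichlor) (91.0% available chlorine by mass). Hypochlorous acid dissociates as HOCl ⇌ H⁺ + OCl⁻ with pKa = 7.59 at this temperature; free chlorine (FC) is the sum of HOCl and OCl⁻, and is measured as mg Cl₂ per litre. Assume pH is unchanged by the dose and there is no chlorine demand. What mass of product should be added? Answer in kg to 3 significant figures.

5.36 kg

Volume: 291,000 US gal × 3.785 L/gal = 1,101,435 L.
[OCl⁻]/[HOCl] = 10^(pH − pKa) = 10^(7.7 − 7.59) = 1.288; fraction as HOCl = 1/(1 + 1.288) = 0.437.
Free chlorine required for 1.98 ppm HOCl: 1.98 / 0.437 = 4.531 ppm.
FC to add: 4.531 − 0.1 = 4.431 mg/L as Cl₂.
Cl₂ equivalent: 4.431 mg/L × 1,101,435 L = 4880 g.
Product at 91.0% available Cl: 4880 / 0.91 = 5363 g.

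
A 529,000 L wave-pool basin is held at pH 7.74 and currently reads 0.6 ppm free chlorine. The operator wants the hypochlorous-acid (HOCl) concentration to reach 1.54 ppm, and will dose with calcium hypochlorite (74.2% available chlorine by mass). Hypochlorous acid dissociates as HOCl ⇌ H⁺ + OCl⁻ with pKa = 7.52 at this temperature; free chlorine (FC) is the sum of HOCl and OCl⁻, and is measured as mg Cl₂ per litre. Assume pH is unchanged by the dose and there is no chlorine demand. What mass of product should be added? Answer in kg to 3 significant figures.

[OCl⁻]/[HOCl] = 10^(pH − pKa) = 10^(7.74 − 7.52) = 1.66; fraction as HOCl = 1/(1 + 1.66) = 0.376.
Free chlorine required for 1.54 ppm HOCl: 1.54 / 0.376 = 4.096 ppm.
FC to add: 4.096 − 0.6 = 3.496 mg/L as Cl₂.
Cl₂ equivalent: 3.496 mg/L × 529,000 L = 1849 g.
Product at 74.2% available Cl: 1849 / 0.742 = 2492 g.

2.49 kg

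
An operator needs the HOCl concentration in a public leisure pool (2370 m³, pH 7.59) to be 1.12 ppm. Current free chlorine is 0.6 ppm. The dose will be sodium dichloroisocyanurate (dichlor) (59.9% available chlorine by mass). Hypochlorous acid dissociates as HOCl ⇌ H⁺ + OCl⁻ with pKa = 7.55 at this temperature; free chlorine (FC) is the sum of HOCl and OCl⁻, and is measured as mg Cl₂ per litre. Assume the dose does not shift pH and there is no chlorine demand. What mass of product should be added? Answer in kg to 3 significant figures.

6.92 kg

Volume: 2370 m³ = 2,370,000 L.
[OCl⁻]/[HOCl] = 10^(pH − pKa) = 10^(7.59 − 7.55) = 1.096; fraction as HOCl = 1/(1 + 1.096) = 0.477.
Free chlorine required for 1.12 ppm HOCl: 1.12 / 0.477 = 2.348 ppm.
FC to add: 2.348 − 0.6 = 1.748 mg/L as Cl₂.
Cl₂ equivalent: 1.748 mg/L × 2,370,000 L = 4143 g.
Product at 59.9% available Cl: 4143 / 0.599 = 6916 g.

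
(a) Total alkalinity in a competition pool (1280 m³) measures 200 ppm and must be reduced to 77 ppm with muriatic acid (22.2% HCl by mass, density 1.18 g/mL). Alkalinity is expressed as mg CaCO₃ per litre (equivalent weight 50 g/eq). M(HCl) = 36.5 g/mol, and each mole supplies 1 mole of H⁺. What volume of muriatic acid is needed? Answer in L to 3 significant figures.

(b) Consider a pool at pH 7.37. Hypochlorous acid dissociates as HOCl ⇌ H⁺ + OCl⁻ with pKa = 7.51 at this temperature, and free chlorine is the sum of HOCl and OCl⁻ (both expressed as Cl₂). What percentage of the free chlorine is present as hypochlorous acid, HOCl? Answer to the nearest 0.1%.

(a) 439 L; (b) 58.0%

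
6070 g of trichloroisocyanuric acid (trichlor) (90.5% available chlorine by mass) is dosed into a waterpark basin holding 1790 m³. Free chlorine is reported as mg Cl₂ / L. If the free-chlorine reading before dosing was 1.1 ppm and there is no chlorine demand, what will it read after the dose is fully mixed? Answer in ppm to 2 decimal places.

Volume: 1790 m³ = 1,790,000 L.
Available chlorine delivered: 6070 g × 0.905 = 5493 g as Cl₂.
Concentration rise: 5493 g / 1,790,000 L = 3.069 mg/L = 3.07 ppm.
Final FC: 1.1 + 3.07 = 4.17 ppm.

4.17 ppm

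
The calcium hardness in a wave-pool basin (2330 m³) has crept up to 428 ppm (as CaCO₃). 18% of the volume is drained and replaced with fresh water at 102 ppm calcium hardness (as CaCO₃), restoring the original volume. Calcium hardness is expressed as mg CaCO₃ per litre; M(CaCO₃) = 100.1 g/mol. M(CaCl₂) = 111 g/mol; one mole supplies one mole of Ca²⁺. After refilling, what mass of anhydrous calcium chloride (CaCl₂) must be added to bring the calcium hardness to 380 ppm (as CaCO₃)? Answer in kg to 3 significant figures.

27.6 kg

Volume: 2330 m³ = 2,330,000 L.
After draining 18% and refilling: 428 × 0.82 + 102 × 0.18 = 369.32 ppm.
Deficit to target: 380 − 369.32 = 10.68 mg/L.
As CaCO₃: 10.68 mg/L × 2,330,000 L = 24,880 g; ÷ 100.1 = 248.6 mol Ca²⁺.
Mass: 248.6 × 111 = 27,590 g.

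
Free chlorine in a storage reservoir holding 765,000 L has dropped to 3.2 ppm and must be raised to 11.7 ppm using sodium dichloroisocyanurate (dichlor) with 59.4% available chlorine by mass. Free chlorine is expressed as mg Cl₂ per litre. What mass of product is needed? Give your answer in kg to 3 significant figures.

Chlorine deficit: 11.7 − 3.2 = 8.5 ppm = 8.5 mg/L as Cl₂.
Cl₂ equivalent needed: 8.5 mg/L × 765,000 L = 6,502,000 mg = 6502 g.
Product at 59.4% available chlorine: 6502 / 0.594 = 10,950 g.

10.9 kg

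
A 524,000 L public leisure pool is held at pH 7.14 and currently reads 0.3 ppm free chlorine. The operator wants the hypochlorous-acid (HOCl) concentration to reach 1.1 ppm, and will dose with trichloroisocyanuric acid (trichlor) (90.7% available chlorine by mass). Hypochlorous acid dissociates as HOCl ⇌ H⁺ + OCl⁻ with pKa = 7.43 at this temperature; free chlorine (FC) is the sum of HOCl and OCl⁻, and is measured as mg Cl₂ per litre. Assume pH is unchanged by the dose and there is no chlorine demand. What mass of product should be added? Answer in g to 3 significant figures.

[OCl⁻]/[HOCl] = 10^(pH − pKa) = 10^(7.14 − 7.43) = 0.5129; fraction as HOCl = 1/(1 + 0.5129) = 0.661.
Free chlorine required for 1.1 ppm HOCl: 1.1 / 0.661 = 1.664 ppm.
FC to add: 1.664 − 0.3 = 1.364 mg/L as Cl₂.
Cl₂ equivalent: 1.364 mg/L × 524,000 L = 714.8 g.
Product at 90.7% available Cl: 714.8 / 0.907 = 788.1 g.

788 g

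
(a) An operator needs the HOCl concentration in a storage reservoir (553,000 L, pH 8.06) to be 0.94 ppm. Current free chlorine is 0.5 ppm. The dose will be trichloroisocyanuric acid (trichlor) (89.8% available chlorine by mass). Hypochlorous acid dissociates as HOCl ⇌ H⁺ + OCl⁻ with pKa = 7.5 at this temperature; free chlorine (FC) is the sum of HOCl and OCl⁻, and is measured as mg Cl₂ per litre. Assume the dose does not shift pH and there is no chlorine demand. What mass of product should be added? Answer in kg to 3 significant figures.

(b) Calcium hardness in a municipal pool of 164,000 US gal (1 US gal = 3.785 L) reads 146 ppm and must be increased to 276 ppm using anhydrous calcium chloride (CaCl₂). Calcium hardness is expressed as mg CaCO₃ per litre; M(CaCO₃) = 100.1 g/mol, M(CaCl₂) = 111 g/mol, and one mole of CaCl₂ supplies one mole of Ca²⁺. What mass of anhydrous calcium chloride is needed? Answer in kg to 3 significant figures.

(a) 2.37 kg; (b) 89.5 kg

(a) [OCl⁻]/[HOCl] = 10^(pH − pKa) = 10^(8.06 − 7.5) = 3.631; fraction as HOCl = 1/(1 + 3.631) = 0.2159.
(a) Free chlorine required for 0.94 ppm HOCl: 0.94 / 0.2159 = 4.353 ppm.
(a) FC to add: 4.353 − 0.5 = 3.853 mg/L as Cl₂.
(a) Cl₂ equivalent: 3.853 mg/L × 553,000 L = 2131 g.
(a) Product at 89.8% available Cl: 2131 / 0.898 = 2373 g.

(b) Volume: 164,000 US gal × 3.785 L/gal = 620,740 L.
(b) Hardness to add: (276 − 146) = 130 mg/L as CaCO₃ × 620,740 L = 80,700 g as CaCO₃.
(b) Moles of Ca²⁺ (1 mol Ca²⁺ ≡ 1 mol CaCO₃): 80,700 / 100.1 g/mol = 806.2 mol.
(b) Mass of CaCl₂: 806.2 × 111 = 89,480 g.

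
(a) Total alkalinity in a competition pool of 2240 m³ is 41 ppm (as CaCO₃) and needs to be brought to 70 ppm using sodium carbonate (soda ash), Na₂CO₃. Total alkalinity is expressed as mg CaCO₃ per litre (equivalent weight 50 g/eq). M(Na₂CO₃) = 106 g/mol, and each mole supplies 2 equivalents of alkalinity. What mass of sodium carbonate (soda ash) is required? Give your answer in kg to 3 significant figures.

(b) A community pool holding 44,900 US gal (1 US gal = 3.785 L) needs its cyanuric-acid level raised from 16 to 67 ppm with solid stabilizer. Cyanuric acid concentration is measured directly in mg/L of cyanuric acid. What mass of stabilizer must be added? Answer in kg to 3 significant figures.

(a) 68.9 kg; (b) 8.67 kg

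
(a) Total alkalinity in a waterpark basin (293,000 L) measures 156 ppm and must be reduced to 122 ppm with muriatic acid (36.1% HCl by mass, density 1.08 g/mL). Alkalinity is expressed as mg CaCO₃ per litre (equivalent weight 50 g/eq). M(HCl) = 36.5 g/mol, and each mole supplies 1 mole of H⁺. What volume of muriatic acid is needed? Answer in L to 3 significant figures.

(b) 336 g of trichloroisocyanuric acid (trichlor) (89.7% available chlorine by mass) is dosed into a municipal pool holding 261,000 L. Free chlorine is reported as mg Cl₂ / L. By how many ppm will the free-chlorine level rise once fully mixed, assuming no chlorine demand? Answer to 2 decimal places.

(a) 18.7 L; (b) 1.15 ppm

(a) Alkalinity to neutralize: (156 − 122) = 34 mg/L as CaCO₃ × 293,000 L = 9962 g as CaCO₃.
(a) Equivalents of H⁺ required: 9962 ÷ 50 g/eq = 199.2 eq = 199.2 mol HCl.
(a) Mass of HCl: 199.2 × 36.5 = 7272 g.
(a) Mass of 36.1% solution: 7272 / 0.361 = 20,140 g.
(a) Volume: 20,140 g ÷ 1.08 g/mL = 18,650 mL.

(b) Available chlorine delivered: 336 g × 0.897 = 301.4 g as Cl₂.
(b) Concentration rise: 301.4 g / 261,000 L = 1.155 mg/L = 1.15 ppm.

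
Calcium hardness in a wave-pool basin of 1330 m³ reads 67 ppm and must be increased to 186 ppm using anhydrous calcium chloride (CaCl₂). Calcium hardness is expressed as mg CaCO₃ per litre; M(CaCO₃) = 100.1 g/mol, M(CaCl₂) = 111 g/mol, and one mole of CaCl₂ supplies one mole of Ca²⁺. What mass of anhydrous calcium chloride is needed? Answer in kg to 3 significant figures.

176 kg

Volume: 1330 m³ = 1,330,000 L.
Hardness to add: (186 − 67) = 119 mg/L as CaCO₃ × 1,330,000 L = 158,300 g as CaCO₃.
Moles of Ca²⁺ (1 mol Ca²⁺ ≡ 1 mol CaCO₃): 158,300 / 100.1 g/mol = 1581 mol.
Mass of CaCl₂: 1581 × 111 = 175,500 g.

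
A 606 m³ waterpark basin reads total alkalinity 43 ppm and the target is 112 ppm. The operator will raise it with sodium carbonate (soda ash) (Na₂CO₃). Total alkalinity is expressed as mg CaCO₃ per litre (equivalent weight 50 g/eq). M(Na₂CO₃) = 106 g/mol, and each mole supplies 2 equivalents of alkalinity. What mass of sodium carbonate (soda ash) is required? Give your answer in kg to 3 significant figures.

44.3 kg

Volume: 606 m³ = 606,000 L.
Alkalinity to add: (112 − 43) = 69 mg/L as CaCO₃ × 606,000 L = 41,810 g as CaCO₃.
Equivalents: 41,810 g ÷ 50 g/eq = 836.3 eq.
Each mole of Na₂CO₃ supplies 2 eq, so 836.3 / 2 = 418.1 mol.
Mass: 418.1 mol × 106 g/mol = 44,320 g.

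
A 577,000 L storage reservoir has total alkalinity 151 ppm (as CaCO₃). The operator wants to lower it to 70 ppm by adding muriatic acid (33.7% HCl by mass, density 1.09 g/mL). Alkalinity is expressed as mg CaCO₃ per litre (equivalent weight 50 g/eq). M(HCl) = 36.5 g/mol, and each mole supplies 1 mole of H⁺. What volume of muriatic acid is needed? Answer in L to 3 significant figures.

Alkalinity to neutralize: (151 − 70) = 81 mg/L as CaCO₃ × 577,000 L = 46,740 g as CaCO₃.
Equivalents of H⁺ required: 46,740 ÷ 50 g/eq = 934.7 eq = 934.7 mol HCl.
Mass of HCl: 934.7 × 36.5 = 34,120 g.
Mass of 33.7% solution: 34,120 / 0.337 = 101,200 g.
Volume: 101,200 g ÷ 1.09 g/mL = 92,880 mL.

92.9 L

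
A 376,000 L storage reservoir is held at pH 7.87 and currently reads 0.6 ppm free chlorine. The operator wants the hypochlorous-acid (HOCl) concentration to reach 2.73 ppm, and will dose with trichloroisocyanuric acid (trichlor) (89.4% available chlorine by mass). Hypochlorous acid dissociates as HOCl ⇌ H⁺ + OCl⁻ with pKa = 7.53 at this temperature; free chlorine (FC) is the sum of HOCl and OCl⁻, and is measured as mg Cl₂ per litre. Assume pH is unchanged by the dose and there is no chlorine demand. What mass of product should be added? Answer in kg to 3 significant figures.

[OCl⁻]/[HOCl] = 10^(pH − pKa) = 10^(7.87 − 7.53) = 2.188; fraction as HOCl = 1/(1 + 2.188) = 0.3137.
Free chlorine required for 2.73 ppm HOCl: 2.73 / 0.3137 = 8.703 ppm.
FC to add: 8.703 − 0.6 = 8.103 mg/L as Cl₂.
Cl₂ equivalent: 8.103 mg/L × 376,000 L = 3047 g.
Product at 89.4% available Cl: 3047 / 0.894 = 3408 g.

3.41 kg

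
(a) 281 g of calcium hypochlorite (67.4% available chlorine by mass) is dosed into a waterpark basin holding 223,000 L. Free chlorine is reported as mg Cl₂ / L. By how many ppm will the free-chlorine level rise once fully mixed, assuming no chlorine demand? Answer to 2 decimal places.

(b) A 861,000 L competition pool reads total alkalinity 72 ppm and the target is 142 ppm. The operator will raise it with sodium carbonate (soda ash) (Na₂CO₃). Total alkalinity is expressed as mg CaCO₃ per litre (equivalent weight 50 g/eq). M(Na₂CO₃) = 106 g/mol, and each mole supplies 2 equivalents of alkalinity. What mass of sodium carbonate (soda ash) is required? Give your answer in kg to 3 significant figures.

(a) 0.85 ppm; (b) 63.9 kg

(a) Available chlorine delivered: 281 g × 0.674 = 189.4 g as Cl₂.
(a) Concentration rise: 189.4 g / 223,000 L = 0.8493 mg/L = 0.85 ppm.

(b) Alkalinity to add: (142 − 72) = 70 mg/L as CaCO₃ × 861,000 L = 60,270 g as CaCO₃.
(b) Equivalents: 60,270 g ÷ 50 g/eq = 1205 eq.
(b) Each mole of Na₂CO₃ supplies 2 eq, so 1205 / 2 = 602.7 mol.
(b) Mass: 602.7 mol × 106 g/mol = 63,890 g.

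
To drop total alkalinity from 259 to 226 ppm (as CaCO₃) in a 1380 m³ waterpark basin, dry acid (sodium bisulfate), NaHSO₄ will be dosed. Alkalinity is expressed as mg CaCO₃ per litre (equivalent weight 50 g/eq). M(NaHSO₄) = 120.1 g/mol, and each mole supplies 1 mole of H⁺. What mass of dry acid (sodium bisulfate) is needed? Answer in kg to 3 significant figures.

109 kg

Volume: 1380 m³ = 1,380,000 L.
Alkalinity to neutralize: (259 − 226) = 33 mg/L as CaCO₃ × 1,380,000 L = 45,540 g as CaCO₃.
Equivalents of H⁺ required: 45,540 ÷ 50 g/eq = 910.8 eq = 910.8 mol NaHSO₄.
Mass of NaHSO₄: 910.8 × 120.1 = 109,400 g.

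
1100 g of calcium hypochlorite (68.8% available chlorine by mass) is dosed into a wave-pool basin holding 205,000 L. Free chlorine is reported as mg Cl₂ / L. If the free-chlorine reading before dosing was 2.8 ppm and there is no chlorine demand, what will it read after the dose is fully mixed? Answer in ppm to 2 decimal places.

Available chlorine delivered: 1100 g × 0.688 = 756.8 g as Cl₂.
Concentration rise: 756.8 g / 205,000 L = 3.692 mg/L = 3.69 ppm.
Final FC: 2.8 + 3.69 = 6.49 ppm.

6.49 ppm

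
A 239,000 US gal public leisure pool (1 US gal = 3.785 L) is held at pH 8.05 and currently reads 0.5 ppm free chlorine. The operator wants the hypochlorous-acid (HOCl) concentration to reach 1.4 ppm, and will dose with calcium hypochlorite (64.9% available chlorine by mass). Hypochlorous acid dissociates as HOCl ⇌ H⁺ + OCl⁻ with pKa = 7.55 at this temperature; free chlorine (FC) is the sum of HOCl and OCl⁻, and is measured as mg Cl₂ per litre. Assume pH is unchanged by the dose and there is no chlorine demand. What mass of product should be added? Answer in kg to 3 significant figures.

7.43 kg

Volume: 239,000 US gal × 3.785 L/gal = 904,615 L.
[OCl⁻]/[HOCl] = 10^(pH − pKa) = 10^(8.05 − 7.55) = 3.162; fraction as HOCl = 1/(1 + 3.162) = 0.2403.
Free chlorine required for 1.4 ppm HOCl: 1.4 / 0.2403 = 5.827 ppm.
FC to add: 5.827 − 0.5 = 5.327 mg/L as Cl₂.
Cl₂ equivalent: 5.327 mg/L × 904,615 L = 4819 g.
Product at 64.9% available Cl: 4819 / 0.649 = 7425 g.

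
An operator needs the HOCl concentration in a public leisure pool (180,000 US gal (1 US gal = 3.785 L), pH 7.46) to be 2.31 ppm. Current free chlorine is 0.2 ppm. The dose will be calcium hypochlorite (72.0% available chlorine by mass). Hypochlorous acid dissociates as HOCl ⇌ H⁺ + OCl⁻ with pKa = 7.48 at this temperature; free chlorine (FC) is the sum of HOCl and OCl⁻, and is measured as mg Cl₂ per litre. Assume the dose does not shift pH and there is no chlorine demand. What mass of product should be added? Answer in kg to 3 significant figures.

4.08 kg

Volume: 180,000 US gal × 3.785 L/gal = 681,300 L.
[OCl⁻]/[HOCl] = 10^(pH − pKa) = 10^(7.46 − 7.48) = 0.955; fraction as HOCl = 1/(1 + 0.955) = 0.5115.
Free chlorine required for 2.31 ppm HOCl: 2.31 / 0.5115 = 4.516 ppm.
FC to add: 4.516 − 0.2 = 4.316 mg/L as Cl₂.
Cl₂ equivalent: 4.316 mg/L × 681,300 L = 2941 g.
Product at 72.0% available Cl: 2941 / 0.72 = 4084 g.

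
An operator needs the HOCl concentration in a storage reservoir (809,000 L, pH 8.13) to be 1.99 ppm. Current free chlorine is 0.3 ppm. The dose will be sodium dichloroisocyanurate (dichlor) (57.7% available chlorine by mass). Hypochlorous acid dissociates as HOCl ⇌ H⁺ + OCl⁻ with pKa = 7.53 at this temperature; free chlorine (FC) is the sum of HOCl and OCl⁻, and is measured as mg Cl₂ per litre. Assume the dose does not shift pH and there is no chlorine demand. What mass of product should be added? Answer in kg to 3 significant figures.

13.5 kg

[OCl⁻]/[HOCl] = 10^(pH − pKa) = 10^(8.13 − 7.53) = 3.981; fraction as HOCl = 1/(1 + 3.981) = 0.2008.
Free chlorine required for 1.99 ppm HOCl: 1.99 / 0.2008 = 9.912 ppm.
FC to add: 9.912 − 0.3 = 9.612 mg/L as Cl₂.
Cl₂ equivalent: 9.612 mg/L × 809,000 L = 7776 g.
Product at 57.7% available Cl: 7776 / 0.577 = 13,480 g.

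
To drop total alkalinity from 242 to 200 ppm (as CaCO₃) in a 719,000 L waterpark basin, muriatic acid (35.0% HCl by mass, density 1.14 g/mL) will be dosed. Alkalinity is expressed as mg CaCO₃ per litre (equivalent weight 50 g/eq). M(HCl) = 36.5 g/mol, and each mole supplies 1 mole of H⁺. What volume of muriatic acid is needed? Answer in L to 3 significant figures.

Alkalinity to neutralize: (242 − 200) = 42 mg/L as CaCO₃ × 719,000 L = 30,200 g as CaCO₃.
Equivalents of H⁺ required: 30,200 ÷ 50 g/eq = 604 eq = 604 mol HCl.
Mass of HCl: 604 × 36.5 = 22,040 g.
Mass of 35.0% solution: 22,040 / 0.35 = 62,980 g.
Volume: 62,980 g ÷ 1.14 g/mL = 55,250 mL.

55.2 L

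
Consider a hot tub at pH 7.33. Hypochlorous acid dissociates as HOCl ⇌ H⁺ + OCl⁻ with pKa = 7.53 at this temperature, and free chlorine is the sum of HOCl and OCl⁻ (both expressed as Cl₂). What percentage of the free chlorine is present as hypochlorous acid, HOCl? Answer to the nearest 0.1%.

61.3%

[OCl⁻]/[HOCl] = 10^(pH − pKa) = 10^(7.33 − 7.53) = 10^-0.20 = 0.631.
Fraction as HOCl = 1 / (1 + 0.631) = 0.6131.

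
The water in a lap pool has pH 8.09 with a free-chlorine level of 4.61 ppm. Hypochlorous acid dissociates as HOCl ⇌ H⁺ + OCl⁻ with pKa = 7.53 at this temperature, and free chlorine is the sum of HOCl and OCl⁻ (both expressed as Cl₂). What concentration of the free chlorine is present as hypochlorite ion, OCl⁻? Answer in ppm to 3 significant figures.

3.61 ppm

[OCl⁻]/[HOCl] = 10^(pH − pKa) = 10^(8.09 − 7.53) = 10^0.56 = 3.631.
Fraction as HOCl = 1 / (1 + 3.631) = 0.2159.
OCl⁻ = (1 − 0.2159) × 4.61 ppm = 3.614 ppm.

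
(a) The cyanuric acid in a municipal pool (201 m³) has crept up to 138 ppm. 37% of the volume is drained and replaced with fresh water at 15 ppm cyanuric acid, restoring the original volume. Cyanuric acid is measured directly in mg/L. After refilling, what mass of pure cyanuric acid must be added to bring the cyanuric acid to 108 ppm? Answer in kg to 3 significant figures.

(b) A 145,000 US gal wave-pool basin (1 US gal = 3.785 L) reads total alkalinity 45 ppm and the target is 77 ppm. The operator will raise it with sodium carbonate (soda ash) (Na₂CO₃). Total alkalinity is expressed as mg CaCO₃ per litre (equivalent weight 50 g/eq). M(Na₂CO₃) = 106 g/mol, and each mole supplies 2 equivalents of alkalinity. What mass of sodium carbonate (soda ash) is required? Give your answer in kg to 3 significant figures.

(a) 3.12 kg; (b) 18.6 kg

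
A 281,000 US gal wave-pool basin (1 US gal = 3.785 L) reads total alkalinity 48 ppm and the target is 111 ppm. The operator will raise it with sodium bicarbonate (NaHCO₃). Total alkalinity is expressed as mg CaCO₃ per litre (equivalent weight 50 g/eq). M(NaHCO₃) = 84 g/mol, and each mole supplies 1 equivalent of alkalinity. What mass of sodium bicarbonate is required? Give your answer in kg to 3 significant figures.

113 kg

Volume: 281,000 US gal × 3.785 L/gal = 1,063,585 L.
Alkalinity to add: (111 − 48) = 63 mg/L as CaCO₃ × 1,063,585 L = 67,010 g as CaCO₃.
Equivalents: 67,010 g ÷ 50 g/eq = 1340 eq.
NaHCO₃ supplies 1 eq per mole → 1340 mol.
Mass: 1340 mol × 84 g/mol = 112,600 g.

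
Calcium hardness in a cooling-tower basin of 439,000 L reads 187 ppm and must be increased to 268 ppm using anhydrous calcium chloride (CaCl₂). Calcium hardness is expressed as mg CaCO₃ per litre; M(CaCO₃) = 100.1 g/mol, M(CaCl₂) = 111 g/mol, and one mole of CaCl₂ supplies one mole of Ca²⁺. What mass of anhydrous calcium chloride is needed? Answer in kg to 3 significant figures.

Hardness to add: (268 − 187) = 81 mg/L as CaCO₃ × 439,000 L = 35,560 g as CaCO₃.
Moles of Ca²⁺ (1 mol Ca²⁺ ≡ 1 mol CaCO₃): 35,560 / 100.1 g/mol = 355.2 mol.
Mass of CaCl₂: 355.2 × 111 = 39,430 g.

39.4 kg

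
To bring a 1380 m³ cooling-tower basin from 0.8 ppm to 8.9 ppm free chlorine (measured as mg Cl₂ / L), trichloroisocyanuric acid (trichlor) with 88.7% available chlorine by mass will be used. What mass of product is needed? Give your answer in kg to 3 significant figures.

12.6 kg

Volume: 1380 m³ = 1,380,000 L.
Chlorine deficit: 8.9 − 0.8 = 8.1 ppm = 8.1 mg/L as Cl₂.
Cl₂ equivalent needed: 8.1 mg/L × 1,380,000 L = 11,180,000 mg = 11,180 g.
Product at 88.7% available chlorine: 11,180 / 0.887 = 12,600 g.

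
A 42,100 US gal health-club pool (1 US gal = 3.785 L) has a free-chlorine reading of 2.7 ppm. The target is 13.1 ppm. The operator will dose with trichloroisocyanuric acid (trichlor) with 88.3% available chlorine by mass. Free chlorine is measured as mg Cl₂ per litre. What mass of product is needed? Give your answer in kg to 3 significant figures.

Volume: 42,100 US gal × 3.785 L/gal = 159,348 L.
Chlorine deficit: 13.1 − 2.7 = 10.4 ppm = 10.4 mg/L as Cl₂.
Cl₂ equivalent needed: 10.4 mg/L × 159,348 L = 1,657,000 mg = 1657 g.
Product at 88.3% available chlorine: 1657 / 0.883 = 1877 g.

1.88 kg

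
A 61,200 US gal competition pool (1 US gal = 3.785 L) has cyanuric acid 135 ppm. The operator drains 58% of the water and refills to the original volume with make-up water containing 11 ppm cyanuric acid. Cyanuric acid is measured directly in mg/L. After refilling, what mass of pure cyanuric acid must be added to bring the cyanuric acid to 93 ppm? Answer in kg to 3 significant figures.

6.93 kg

Volume: 61,200 US gal × 3.785 L/gal = 231,642 L.
After draining 58% and refilling: 135 × 0.42 + 11 × 0.58 = 63.08 ppm.
Deficit to target: 93 − 63.08 = 29.92 mg/L.
Mass: 29.92 mg/L × 231,642 L = 6931 g cyanuric acid.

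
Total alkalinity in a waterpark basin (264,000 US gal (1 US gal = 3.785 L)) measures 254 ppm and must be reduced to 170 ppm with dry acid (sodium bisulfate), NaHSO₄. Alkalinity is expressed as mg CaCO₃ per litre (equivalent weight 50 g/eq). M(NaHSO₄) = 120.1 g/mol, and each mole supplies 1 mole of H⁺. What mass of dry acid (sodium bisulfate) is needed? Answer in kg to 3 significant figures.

Volume: 264,000 US gal × 3.785 L/gal = 999,240 L.
Alkalinity to neutralize: (254 − 170) = 84 mg/L as CaCO₃ × 999,240 L = 83,940 g as CaCO₃.
Equivalents of H⁺ required: 83,940 ÷ 50 g/eq = 1679 eq = 1679 mol NaHSO₄.
Mass of NaHSO₄: 1679 × 120.1 = 201,600 g.

202 kg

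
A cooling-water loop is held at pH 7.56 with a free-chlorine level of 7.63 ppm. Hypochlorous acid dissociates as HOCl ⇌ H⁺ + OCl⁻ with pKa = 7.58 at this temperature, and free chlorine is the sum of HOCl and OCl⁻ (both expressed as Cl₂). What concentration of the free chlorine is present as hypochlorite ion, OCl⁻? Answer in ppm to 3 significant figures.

3.73 ppm

[OCl⁻]/[HOCl] = 10^(pH − pKa) = 10^(7.56 − 7.58) = 10^-0.02 = 0.955.
Fraction as HOCl = 1 / (1 + 0.955) = 0.5115.
OCl⁻ = (1 − 0.5115) × 7.63 ppm = 3.727 ppm.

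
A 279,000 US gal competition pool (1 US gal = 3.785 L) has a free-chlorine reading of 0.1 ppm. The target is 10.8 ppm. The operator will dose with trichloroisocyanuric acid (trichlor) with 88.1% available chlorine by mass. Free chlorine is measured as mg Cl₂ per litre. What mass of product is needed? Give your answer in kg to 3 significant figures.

Volume: 279,000 US gal × 3.785 L/gal = 1,056,015 L.
Chlorine deficit: 10.8 − 0.1 = 10.7 ppm = 10.7 mg/L as Cl₂.
Cl₂ equivalent needed: 10.7 mg/L × 1,056,015 L = 11,300,000 mg = 11,300 g.
Product at 88.1% available chlorine: 11,300 / 0.881 = 12,830 g.

12.8 kg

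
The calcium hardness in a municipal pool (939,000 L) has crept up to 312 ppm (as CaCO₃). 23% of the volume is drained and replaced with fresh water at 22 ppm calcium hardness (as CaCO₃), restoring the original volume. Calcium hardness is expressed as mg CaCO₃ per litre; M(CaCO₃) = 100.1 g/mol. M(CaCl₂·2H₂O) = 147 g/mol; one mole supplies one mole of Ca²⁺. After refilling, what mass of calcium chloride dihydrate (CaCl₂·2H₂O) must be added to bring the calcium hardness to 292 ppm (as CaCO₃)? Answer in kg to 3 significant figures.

64.4 kg

After draining 23% and refilling: 312 × 0.77 + 22 × 0.23 = 245.3 ppm.
Deficit to target: 292 − 245.3 = 46.7 mg/L.
As CaCO₃: 46.7 mg/L × 939,000 L = 43,850 g; ÷ 100.1 = 438.1 mol Ca²⁺.
Mass: 438.1 × 147 = 64,400 g.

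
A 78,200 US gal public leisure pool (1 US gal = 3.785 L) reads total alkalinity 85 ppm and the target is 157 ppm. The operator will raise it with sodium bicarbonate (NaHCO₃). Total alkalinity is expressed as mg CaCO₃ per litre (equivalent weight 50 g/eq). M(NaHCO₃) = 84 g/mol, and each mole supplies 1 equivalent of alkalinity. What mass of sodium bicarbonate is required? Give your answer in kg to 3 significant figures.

35.8 kg

Volume: 78,200 US gal × 3.785 L/gal = 295,987 L.
Alkalinity to add: (157 − 85) = 72 mg/L as CaCO₃ × 295,987 L = 21,310 g as CaCO₃.
Equivalents: 21,310 g ÷ 50 g/eq = 426.2 eq.
NaHCO₃ supplies 1 eq per mole → 426.2 mol.
Mass: 426.2 mol × 84 g/mol = 35,800 g.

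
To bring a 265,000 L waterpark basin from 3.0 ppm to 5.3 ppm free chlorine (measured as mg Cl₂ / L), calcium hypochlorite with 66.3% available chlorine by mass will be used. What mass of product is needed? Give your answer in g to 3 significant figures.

919 g

Chlorine deficit: 5.3 − 3.0 = 2.3 ppm = 2.3 mg/L as Cl₂.
Cl₂ equivalent needed: 2.3 mg/L × 265,000 L = 609,500 mg = 609.5 g.
Product at 66.3% available chlorine: 609.5 / 0.663 = 919.3 g.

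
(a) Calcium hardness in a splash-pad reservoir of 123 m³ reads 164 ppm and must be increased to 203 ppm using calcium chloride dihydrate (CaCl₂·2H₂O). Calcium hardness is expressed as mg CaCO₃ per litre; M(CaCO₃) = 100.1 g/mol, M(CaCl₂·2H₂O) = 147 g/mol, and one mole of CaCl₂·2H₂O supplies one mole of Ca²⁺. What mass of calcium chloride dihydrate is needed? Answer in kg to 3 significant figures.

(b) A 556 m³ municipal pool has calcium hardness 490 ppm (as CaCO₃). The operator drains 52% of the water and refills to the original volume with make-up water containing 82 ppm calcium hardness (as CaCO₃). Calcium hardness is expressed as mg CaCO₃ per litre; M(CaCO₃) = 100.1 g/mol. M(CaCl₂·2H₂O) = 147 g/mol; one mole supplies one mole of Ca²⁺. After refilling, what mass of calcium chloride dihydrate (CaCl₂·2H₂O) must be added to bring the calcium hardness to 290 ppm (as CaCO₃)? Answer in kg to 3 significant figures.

(a) 7.04 kg; (b) 9.93 kg

(a) Volume: 123 m³ = 123,000 L.
(a) Hardness to add: (203 − 164) = 39 mg/L as CaCO₃ × 123,000 L = 4797 g as CaCO₃.
(a) Moles of Ca²⁺ (1 mol Ca²⁺ ≡ 1 mol CaCO₃): 4797 / 100.1 g/mol = 47.92 mol.
(a) Mass of CaCl₂·2H₂O: 47.92 × 147 = 7045 g.

(b) Volume: 556 m³ = 556,000 L.
(b) After draining 52% and refilling: 490 × 0.48 + 82 × 0.52 = 277.84 ppm.
(b) Deficit to target: 290 − 277.84 = 12.16 mg/L.
(b) As CaCO₃: 12.16 mg/L × 556,000 L = 6761 g; ÷ 100.1 = 67.54 mol Ca²⁺.
(b) Mass: 67.54 × 147 = 9929 g.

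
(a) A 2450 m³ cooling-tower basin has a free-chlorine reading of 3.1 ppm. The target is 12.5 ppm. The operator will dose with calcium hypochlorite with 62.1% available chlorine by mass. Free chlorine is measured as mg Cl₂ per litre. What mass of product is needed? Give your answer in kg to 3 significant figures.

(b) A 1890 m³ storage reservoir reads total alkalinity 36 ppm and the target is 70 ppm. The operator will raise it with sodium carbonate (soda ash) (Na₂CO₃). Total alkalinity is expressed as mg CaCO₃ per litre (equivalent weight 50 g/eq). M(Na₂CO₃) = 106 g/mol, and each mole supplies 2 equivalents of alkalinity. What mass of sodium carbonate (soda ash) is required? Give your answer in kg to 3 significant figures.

(a) 37.1 kg; (b) 68.1 kg

(a) Volume: 2450 m³ = 2,450,000 L.
(a) Chlorine deficit: 12.5 − 3.1 = 9.4 ppm = 9.4 mg/L as Cl₂.
(a) Cl₂ equivalent needed: 9.4 mg/L × 2,450,000 L = 23,030,000 mg = 23,030 g.
(a) Product at 62.1% available chlorine: 23,030 / 0.621 = 37,090 g.

(b) Volume: 1890 m³ = 1,890,000 L.
(b) Alkalinity to add: (70 − 36) = 34 mg/L as CaCO₃ × 1,890,000 L = 64,260 g as CaCO₃.
(b) Equivalents: 64,260 g ÷ 50 g/eq = 1285 eq.
(b) Each mole of Na₂CO₃ supplies 2 eq, so 1285 / 2 = 642.6 mol.
(b) Mass: 642.6 mol × 106 g/mol = 68,120 g.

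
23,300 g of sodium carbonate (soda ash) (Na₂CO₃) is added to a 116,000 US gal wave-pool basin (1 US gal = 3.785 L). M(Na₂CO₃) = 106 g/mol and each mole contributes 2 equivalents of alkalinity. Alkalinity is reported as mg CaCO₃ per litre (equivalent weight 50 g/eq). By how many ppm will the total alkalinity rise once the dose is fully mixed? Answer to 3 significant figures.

Volume: 116,000 US gal × 3.785 L/gal = 439,060 L.
Moles of Na₂CO₃: 23,300 g ÷ 106 g/mol = 219.8 mol → 439.6 eq of alkalinity.
As CaCO₃: 439.6 eq × 50 g/eq = 21,980 g.
Rise: 21,980 g / 439,060 L × 1000 = 50.06 mg/L.

50.1 ppm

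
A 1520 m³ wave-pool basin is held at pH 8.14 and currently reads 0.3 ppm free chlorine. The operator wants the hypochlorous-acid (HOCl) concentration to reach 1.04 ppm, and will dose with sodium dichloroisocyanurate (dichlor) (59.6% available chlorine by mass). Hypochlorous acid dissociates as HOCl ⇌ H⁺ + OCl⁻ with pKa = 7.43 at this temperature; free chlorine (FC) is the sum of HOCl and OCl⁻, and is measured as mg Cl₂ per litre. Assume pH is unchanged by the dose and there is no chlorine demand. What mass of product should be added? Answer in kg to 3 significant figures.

15.5 kg

Volume: 1520 m³ = 1,520,000 L.
[OCl⁻]/[HOCl] = 10^(pH − pKa) = 10^(8.14 − 7.43) = 5.129; fraction as HOCl = 1/(1 + 5.129) = 0.1632.
Free chlorine required for 1.04 ppm HOCl: 1.04 / 0.1632 = 6.374 ppm.
FC to add: 6.374 − 0.3 = 6.074 mg/L as Cl₂.
Cl₂ equivalent: 6.074 mg/L × 1,520,000 L = 9232 g.
Product at 59.6% available Cl: 9232 / 0.596 = 15,490 g.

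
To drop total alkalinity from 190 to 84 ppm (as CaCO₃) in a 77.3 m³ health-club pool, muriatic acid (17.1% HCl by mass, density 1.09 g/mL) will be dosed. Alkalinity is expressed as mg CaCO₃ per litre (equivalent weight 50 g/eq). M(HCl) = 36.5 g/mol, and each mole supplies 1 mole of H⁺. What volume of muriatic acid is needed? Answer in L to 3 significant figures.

32.1 L

Volume: 77.3 m³ = 77,300 L.
Alkalinity to neutralize: (190 − 84) = 106 mg/L as CaCO₃ × 77,300 L = 8194 g as CaCO₃.
Equivalents of H⁺ required: 8194 ÷ 50 g/eq = 163.9 eq = 163.9 mol HCl.
Mass of HCl: 163.9 × 36.5 = 5981 g.
Mass of 17.1% solution: 5981 / 0.171 = 34,980 g.
Volume: 34,980 g ÷ 1.09 g/mL = 32,090 mL.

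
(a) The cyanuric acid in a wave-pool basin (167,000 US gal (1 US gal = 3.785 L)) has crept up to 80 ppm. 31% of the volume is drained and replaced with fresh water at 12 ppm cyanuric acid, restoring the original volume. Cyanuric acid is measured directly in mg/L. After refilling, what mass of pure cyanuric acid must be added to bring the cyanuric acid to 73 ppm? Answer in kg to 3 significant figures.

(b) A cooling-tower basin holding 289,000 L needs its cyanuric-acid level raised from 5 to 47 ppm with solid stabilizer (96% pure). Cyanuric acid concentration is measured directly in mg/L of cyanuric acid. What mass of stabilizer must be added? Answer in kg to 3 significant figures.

(a) 8.90 kg; (b) 12.6 kg

(a) Volume: 167,000 US gal × 3.785 L/gal = 632,095 L.
(a) After draining 31% and refilling: 80 × 0.69 + 12 × 0.31 = 58.92 ppm.
(a) Deficit to target: 73 − 58.92 = 14.08 mg/L.
(a) Mass: 14.08 mg/L × 632,095 L = 8900 g cyanuric acid.

(b) CYA to add: (47 − 5) = 42 mg/L × 289,000 L = 12,140 g cyanuric acid.
(b) At 96% purity: 12,140 / 0.96 = 12,640 g product.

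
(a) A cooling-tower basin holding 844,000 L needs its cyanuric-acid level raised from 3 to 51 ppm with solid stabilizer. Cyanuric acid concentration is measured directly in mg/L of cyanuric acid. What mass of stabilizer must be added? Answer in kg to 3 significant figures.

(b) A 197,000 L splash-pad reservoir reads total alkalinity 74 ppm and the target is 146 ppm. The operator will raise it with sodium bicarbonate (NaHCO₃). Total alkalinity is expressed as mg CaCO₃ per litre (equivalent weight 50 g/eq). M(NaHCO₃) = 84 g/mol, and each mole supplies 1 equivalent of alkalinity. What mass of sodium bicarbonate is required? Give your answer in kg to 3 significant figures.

(a) 40.5 kg; (b) 23.8 kg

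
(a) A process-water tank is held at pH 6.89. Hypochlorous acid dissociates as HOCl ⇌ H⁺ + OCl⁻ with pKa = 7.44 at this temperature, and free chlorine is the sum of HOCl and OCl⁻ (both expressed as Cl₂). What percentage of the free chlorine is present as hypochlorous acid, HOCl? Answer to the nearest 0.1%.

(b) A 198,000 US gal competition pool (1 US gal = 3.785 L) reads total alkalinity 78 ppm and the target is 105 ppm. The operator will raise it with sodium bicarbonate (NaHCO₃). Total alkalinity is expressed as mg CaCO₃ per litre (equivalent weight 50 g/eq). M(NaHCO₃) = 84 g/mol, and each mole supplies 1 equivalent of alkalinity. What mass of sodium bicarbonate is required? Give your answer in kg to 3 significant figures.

(a) 78.0%; (b) 34.0 kg

(a) [OCl⁻]/[HOCl] = 10^(pH − pKa) = 10^(6.89 − 7.44) = 10^-0.55 = 0.2818.
(a) Fraction as HOCl = 1 / (1 + 0.2818) = 0.7801.

(b) Volume: 198,000 US gal × 3.785 L/gal = 749,430 L.
(b) Alkalinity to add: (105 − 78) = 27 mg/L as CaCO₃ × 749,430 L = 20,230 g as CaCO₃.
(b) Equivalents: 20,230 g ÷ 50 g/eq = 404.7 eq.
(b) NaHCO₃ supplies 1 eq per mole → 404.7 mol.
(b) Mass: 404.7 mol × 84 g/mol = 33,990 g.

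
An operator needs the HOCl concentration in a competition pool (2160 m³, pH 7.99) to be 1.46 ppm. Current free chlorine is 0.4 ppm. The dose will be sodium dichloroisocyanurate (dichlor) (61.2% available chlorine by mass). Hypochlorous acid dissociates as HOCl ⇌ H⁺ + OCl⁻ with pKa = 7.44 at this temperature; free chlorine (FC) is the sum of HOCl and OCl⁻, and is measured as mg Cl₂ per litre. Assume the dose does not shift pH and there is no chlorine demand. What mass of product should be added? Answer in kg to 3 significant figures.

Volume: 2160 m³ = 2,160,000 L.
[OCl⁻]/[HOCl] = 10^(pH − pKa) = 10^(7.99 − 7.44) = 3.548; fraction as HOCl = 1/(1 + 3.548) = 0.2199.
Free chlorine required for 1.46 ppm HOCl: 1.46 / 0.2199 = 6.64 ppm.
FC to add: 6.64 − 0.4 = 6.24 mg/L as Cl₂.
Cl₂ equivalent: 6.24 mg/L × 2,160,000 L = 13,480 g.
Product at 61.2% available Cl: 13,480 / 0.612 = 22,020 g.

22.0 kg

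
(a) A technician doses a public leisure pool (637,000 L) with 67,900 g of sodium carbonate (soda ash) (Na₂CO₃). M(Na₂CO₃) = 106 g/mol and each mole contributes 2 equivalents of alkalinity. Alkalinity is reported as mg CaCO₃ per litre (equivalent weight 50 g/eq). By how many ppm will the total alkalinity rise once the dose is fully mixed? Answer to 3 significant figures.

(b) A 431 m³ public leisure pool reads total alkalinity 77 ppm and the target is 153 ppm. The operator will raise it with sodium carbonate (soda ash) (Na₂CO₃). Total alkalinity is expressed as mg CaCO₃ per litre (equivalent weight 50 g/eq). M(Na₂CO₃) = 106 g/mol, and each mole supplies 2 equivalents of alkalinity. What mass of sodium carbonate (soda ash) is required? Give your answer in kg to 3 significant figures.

(a) 101 ppm; (b) 34.7 kg

(a) Moles of Na₂CO₃: 67,900 g ÷ 106 g/mol = 640.6 mol → 1281 eq of alkalinity.
(a) As CaCO₃: 1281 eq × 50 g/eq = 64,060 g.
(a) Rise: 64,060 g / 637,000 L × 1000 = 100.6 mg/L.

(b) Volume: 431 m³ = 431,000 L.
(b) Alkalinity to add: (153 − 77) = 76 mg/L as CaCO₃ × 431,000 L = 32,760 g as CaCO₃.
(b) Equivalents: 32,760 g ÷ 50 g/eq = 655.1 eq.
(b) Each mole of Na₂CO₃ supplies 2 eq, so 655.1 / 2 = 327.6 mol.
(b) Mass: 327.6 mol × 106 g/mol = 34,720 g.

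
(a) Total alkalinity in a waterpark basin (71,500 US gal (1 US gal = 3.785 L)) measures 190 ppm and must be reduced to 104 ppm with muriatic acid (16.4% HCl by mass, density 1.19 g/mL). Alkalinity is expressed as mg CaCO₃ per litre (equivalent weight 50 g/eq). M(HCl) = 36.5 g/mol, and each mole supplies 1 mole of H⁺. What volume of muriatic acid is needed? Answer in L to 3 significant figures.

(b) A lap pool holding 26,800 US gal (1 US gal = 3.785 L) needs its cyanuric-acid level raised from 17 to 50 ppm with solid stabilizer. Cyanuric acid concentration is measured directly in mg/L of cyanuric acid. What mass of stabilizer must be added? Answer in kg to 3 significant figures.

(a) Volume: 71,500 US gal × 3.785 L/gal = 270,628 L.
(a) Alkalinity to neutralize: (190 − 104) = 86 mg/L as CaCO₃ × 270,628 L = 23,270 g as CaCO₃.
(a) Equivalents of H⁺ required: 23,270 ÷ 50 g/eq = 465.5 eq = 465.5 mol HCl.
(a) Mass of HCl: 465.5 × 36.5 = 16,990 g.
(a) Mass of 16.4% solution: 16,990 / 0.164 = 103,600 g.
(a) Volume: 103,600 g ÷ 1.19 g/mL = 87,060 mL.

(b) Volume: 26,800 US gal × 3.785 L/gal = 101,438 L.
(b) CYA to add: (50 − 17) = 33 mg/L × 101,438 L = 3347 g cyanuric acid.

(a) 87.1 L; (b) 3.35 kg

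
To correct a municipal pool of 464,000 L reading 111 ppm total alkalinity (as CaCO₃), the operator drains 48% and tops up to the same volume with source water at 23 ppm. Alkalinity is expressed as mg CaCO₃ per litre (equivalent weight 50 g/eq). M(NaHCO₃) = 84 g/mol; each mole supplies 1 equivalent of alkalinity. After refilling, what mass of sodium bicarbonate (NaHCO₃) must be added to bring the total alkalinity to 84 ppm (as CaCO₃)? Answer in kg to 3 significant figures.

After draining 48% and refilling: 111 × 0.52 + 23 × 0.48 = 68.76 ppm.
Deficit to target: 84 − 68.76 = 15.24 mg/L.
As CaCO₃: 15.24 mg/L × 464,000 L = 7071 g; ÷ 50 g/eq ÷ 1 = 141.4 mol NaHCO₃.
Mass: 141.4 × 84 = 11,880 g.

11.9 kg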